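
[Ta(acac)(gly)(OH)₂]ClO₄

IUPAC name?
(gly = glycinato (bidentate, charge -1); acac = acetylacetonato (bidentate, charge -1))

The 1 perchlorate counter-ion carries a total charge of -1, so each complex ion is 1+.
Ligand charges: 1×glycinato (-1 each), 1×acetylacetonato (-1 each), 2×hydroxo (-1 each); total -4. So Ta + (-4) = 1+, giving Ta = +5.
Ligands are named alphabetically: acetylacetonato before glycinato before hydroxo.

(acetylacetonato)(glycinato)dihydroxotantalum(V) perchlorate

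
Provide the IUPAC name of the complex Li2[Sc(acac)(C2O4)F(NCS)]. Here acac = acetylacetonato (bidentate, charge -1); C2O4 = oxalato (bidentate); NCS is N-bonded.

The 2 lithium counter-ions carry a total charge of +2, so each complex ion is 2−.
Ligand charges: 1×acetylacetonato (-1 each), 1×oxalato (-2 each), 1×isothiocyanato (-1 each), 1×fluoro (-1 each); total -5. So Sc + (-5) = 2−, giving Sc = +3.
Ligands are named alphabetically: acetylacetonato before fluoro before isothiocyanato before oxalato.
The complex ion is anionic, so scandium takes the -ate form scandate(III).

lithium (acetylacetonato)fluoroisothiocyanatooxalatoscandate(III)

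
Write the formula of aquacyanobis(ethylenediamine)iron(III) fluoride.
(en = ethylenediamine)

[Fe(CN)(en)2(H2O)]F2

Ligands: 1 cyano (CN, -1), 2 ethylenediamine (en, neutral), 1 aqua (H2O, neutral). Ligand charge sum = -1.
Charge balance with fluoride (-1) requires 1 complex ion per 2 fluoride.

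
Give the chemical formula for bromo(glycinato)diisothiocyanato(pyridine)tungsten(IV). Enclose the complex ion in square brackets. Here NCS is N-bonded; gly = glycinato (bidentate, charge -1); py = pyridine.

[WBr(gly)(NCS)2(py)]

Ligands: 2 isothiocyanato (NCS, -1), 1 glycinato (gly, -1), 1 pyridine (py, neutral), 1 bromo (Br, -1). Ligand charge sum = -4.
With W in oxidation state +4, the complex ion is [W...].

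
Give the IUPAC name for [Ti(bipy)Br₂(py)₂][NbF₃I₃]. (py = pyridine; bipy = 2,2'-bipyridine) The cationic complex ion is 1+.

The complex cation is given as 1+; its ligand charges sum to -2, so Ti = +3.
A 1:1 salt means the anion carries the equal and opposite charge, 1−.
Anion: ligand charges sum to -6; for the ion to be 1−, Nb = +5.

(2,2'-bipyridine)dibromobis(pyridine)titanium(III) trifluorotriiodoniobate(V)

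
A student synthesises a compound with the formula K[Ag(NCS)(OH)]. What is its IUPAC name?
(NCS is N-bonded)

The 1 potassium counter-ion carries a total charge of +1, so each complex ion is 1−.
Ligand charges: 1×isothiocyanato (-1 each), 1×hydroxo (-1 each); total -2. So Ag + (-2) = 1−, giving Ag = +1.
Ligands are named alphabetically: hydroxo before isothiocyanato.
The complex ion is anionic, so silver takes the -ate form argentate(I).

potassium hydroxoisothiocyanatoargentate(I)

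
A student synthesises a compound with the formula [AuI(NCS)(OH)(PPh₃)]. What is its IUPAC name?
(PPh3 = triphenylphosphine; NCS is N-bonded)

There is no counter-ion, so the complex is neutral overall.
Ligand charges: 1×iodo (-1 each), 1×hydroxo (-1 each), 1×triphenylphosphine (neutral), 1×isothiocyanato (-1 each); total -3. So Au + (-3) = 0, giving Au = +3.
Ligands are named alphabetically: hydroxo before iodo before isothiocyanato before triphenylphosphine.

hydroxoiodoisothiocyanato(triphenylphosphine)gold(III)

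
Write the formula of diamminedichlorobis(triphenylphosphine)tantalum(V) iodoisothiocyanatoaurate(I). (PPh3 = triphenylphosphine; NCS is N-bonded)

Cation [Ta…]: ligand charges -2, Ta(V) ⇒ ion charge 3+.
Anion [Au…]: ligand charges -2, Au(I) ⇒ ion charge 1−.
One 3+ cation requires 3 of the 1− anion.

[TaCl2(NH3)2(PPh3)2][AuI(NCS)]3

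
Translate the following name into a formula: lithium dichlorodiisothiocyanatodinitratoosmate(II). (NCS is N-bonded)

Ligands: 2 isothiocyanato (NCS, -1), 2 nitrato (NO3, -1), 2 chloro (Cl, -1). Ligand charge sum = -6.
With Os in oxidation state +2, the complex ion is [Os...]^4−.
Charge balance with lithium (+1) requires 1 complex ion per 4 lithium.

Li4[OsCl2(NCS)2(NO3)2]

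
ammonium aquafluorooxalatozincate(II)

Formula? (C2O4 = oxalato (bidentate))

NH4[Zn(C2O4)F(H2O)]

Ligands: 1 fluoro (F, -1), 1 oxalato (C2O4, -2), 1 aqua (H2O, neutral). Ligand charge sum = -3.
Charge balance with ammonium (+1) requires 1 complex ion per 1 ammonium.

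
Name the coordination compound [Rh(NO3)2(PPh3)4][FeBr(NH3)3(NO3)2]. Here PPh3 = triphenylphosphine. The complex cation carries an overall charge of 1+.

dinitratotetrakis(triphenylphosphine)rhodium(III) triamminebromodinitratoferrate(II)

Both ions are complex: the cation is named first with the plain metal name, the anion second with the -ate form; each ion's ligands are alphabetised independently.
The complex cation is given as 1+; its ligand charges sum to -2, so Rh = +3.
A 1:1 salt means the anion carries the equal and opposite charge, 1−.
Anion: ligand charges sum to -3; for the ion to be 1−, Fe = +2.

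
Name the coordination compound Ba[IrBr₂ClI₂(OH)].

barium dibromochlorohydroxodiiodoiridate(IV)

The 1 barium counter-ion carries a total charge of +2, so each complex ion is 2−.
Ligand charges: 2×iodo (-1 each), 2×bromo (-1 each), 1×hydroxo (-1 each), 1×chloro (-1 each); total -6. So Ir + (-6) = 2−, giving Ir = +4.
The complex ion is anionic, so iridium takes the -ate form iridate(IV).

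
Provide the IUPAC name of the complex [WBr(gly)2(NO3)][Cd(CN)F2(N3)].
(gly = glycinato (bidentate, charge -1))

bromobis(glycinato)nitratotungsten(VI) azidocyanodifluorocadmate(II)

Cadmium is always +2 in its complexes; the anion's ligand charges sum to -4, so the complex anion is 2−.
A 1:1 salt means the cation carries the equal and opposite charge, 2+.
Cation: ligand charges sum to -4; for the ion to be 2+, W = +6.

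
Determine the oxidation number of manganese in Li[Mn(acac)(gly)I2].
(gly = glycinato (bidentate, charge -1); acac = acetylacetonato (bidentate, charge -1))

1 lithium outside the brackets (+1 each) → the complex ion is 1−.
Ligand charges: 1×gly = -1; 2×I = -2; 1×acac = -1; sum -4.
Mn + (-4) = 1− ⇒ Mn is +3.

+3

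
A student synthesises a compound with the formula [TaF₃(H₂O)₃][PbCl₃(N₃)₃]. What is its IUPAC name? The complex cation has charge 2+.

The complex cation is given as 2+; its ligand charges sum to -3, so Ta = +5.
A 1:1 salt means the anion carries the equal and opposite charge, 2−.
Anion: ligand charges sum to -6; for the ion to be 2−, Pb = +4.

triaquatrifluorotantalum(V) triazidotrichloroplumbate(IV)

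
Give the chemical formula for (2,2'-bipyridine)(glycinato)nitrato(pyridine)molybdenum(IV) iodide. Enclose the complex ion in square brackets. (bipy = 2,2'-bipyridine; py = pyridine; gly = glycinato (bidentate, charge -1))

[Mo(bipy)(gly)(NO3)(py)]I2

Ligands: 1 2,2'-bipyridine (bipy, neutral), 1 pyridine (py, neutral), 1 nitrato (NO3, -1), 1 glycinato (gly, -1). Ligand charge sum = -2.
Charge balance with iodide (-1) requires 1 complex ion per 2 iodide.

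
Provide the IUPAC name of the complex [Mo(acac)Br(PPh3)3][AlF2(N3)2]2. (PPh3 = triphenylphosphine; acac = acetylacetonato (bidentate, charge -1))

(acetylacetonato)bromotris(triphenylphosphine)molybdenum(IV) diazidodifluoroaluminate(III)

Both ions are complex: the cation is named first with the plain metal name, the anion second with the -ate form; each ion's ligands are alphabetised independently.
Aluminium is always +3 in its complexes; the anion's ligand charges sum to -4, so the complex anion is 1−.
With 2 anions per cation, the cation must be 2×1 = 2+.
Cation: ligand charges sum to -2; for the ion to be 2+, Mo = +4.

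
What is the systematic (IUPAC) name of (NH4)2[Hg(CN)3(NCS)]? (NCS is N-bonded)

The 2 ammonium counter-ions carry a total charge of +2, so each complex ion is 2−.
Ligand charges: 1×isothiocyanato (-1 each), 3×cyano (-1 each); total -4. So Hg + (-4) = 2−, giving Hg = +2.
The complex ion is anionic, so mercury takes the -ate form mercurate(II).

ammonium tricyanoisothiocyanatomercurate(II)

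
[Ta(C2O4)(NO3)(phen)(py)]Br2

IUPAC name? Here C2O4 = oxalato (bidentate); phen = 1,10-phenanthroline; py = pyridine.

The 2 bromide counter-ions carry a total charge of -2, so each complex ion is 2+.
Ligand charges: 1×oxalato (-2 each), 1×1,10-phenanthroline (neutral), 1×nitrato (-1 each), 1×pyridine (neutral); total -3. So Ta + (-3) = 2+, giving Ta = +5.
Ligands are named alphabetically: nitrato before oxalato before phenanthroline before pyridine.

nitratooxalato(1,10-phenanthroline)(pyridine)tantalum(V) bromide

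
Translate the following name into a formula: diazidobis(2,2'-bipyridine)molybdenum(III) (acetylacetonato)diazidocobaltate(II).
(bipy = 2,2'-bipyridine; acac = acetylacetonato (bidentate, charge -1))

Cation [Mo…]: ligand charges -2, Mo(III) ⇒ ion charge 1+.
Anion [Co…]: ligand charges -3, Co(II) ⇒ ion charge 1−.
One 1+ cation balances one 1− anion.

[Mo(bipy)2(N3)2][Co(acac)(N3)2]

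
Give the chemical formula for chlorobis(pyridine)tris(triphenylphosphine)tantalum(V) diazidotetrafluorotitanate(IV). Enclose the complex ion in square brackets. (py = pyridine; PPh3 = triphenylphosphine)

Cation [Ta…]: ligand charges -1, Ta(V) ⇒ ion charge 4+.
Anion [Ti…]: ligand charges -6, Ti(IV) ⇒ ion charge 2−.
One 4+ cation requires 2 of the 2− anion.

[TaCl(PPh3)3(py)2][TiF4(N3)2]2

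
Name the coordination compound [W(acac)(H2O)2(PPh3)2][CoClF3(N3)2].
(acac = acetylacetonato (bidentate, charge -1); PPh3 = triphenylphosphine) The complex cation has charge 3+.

(acetylacetonato)diaquabis(triphenylphosphine)tungsten(IV) diazidochlorotrifluorocobaltate(III)

Both ions are complex: the cation is named first with the plain metal name, the anion second with the -ate form; each ion's ligands are alphabetised independently.
The complex cation is given as 3+; its ligand charges sum to -1, so W = +4.
A 1:1 salt means the anion carries the equal and opposite charge, 3−.
Anion: ligand charges sum to -6; for the ion to be 3−, Co = +3.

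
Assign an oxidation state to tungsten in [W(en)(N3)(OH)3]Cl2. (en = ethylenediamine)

+6

2 chloride outside the brackets (-1 each) → the complex ion is 2+.
Ligand charges: 1×N3 = -1; 3×OH = -3; 1×en neutral; sum -4.
W + (-4) = 2+ ⇒ W is +6.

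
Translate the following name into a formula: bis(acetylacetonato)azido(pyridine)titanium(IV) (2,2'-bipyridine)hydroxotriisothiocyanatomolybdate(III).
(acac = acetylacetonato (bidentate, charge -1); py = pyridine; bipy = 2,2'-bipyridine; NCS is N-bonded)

Cation [Ti…]: ligand charges -3, Ti(IV) ⇒ ion charge 1+.
Anion [Mo…]: ligand charges -4, Mo(III) ⇒ ion charge 1−.
One 1+ cation balances one 1− anion.

[Ti(acac)2(N3)(py)][Mo(bipy)(NCS)3(OH)]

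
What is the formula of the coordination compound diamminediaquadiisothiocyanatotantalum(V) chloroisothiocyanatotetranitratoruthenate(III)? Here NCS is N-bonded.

[Ta(H2O)2(NCS)2(NH3)2][RuCl(NCS)(NO3)4]

Cation [Ta…]: ligand charges -2, Ta(V) ⇒ ion charge 3+.
Anion [Ru…]: ligand charges -6, Ru(III) ⇒ ion charge 3−.
One 3+ cation balances one 3− anion.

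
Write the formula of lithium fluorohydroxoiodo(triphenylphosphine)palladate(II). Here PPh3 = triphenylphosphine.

Ligands: 1 triphenylphosphine (PPh3, neutral), 1 hydroxo (OH, -1), 1 iodo (I, -1), 1 fluoro (F, -1). Ligand charge sum = -3.
With Pd in oxidation state +2, the complex ion is [Pd...]^1−.
Charge balance with lithium (+1) requires 1 complex ion per 1 lithium.

Li[PdFI(OH)(PPh3)]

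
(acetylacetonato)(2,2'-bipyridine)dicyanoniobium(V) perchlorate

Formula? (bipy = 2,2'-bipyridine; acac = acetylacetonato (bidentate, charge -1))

[Nb(acac)(bipy)(CN)2](ClO4)2

Ligands: 1 2,2'-bipyridine (bipy, neutral), 1 acetylacetonato (acac, -1), 2 cyano (CN, -1). Ligand charge sum = -3.
Charge balance with perchlorate (-1) requires 1 complex ion per 2 perchlorate.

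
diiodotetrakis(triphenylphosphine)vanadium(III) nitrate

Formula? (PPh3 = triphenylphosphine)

Ligands: 4 triphenylphosphine (PPh3, neutral), 2 iodo (I, -1). Ligand charge sum = -2.
With V in oxidation state +3, the complex ion is [V...]^1+.
Charge balance with nitrate (-1) requires 1 complex ion per 1 nitrate.

[VI2(PPh3)4]NO3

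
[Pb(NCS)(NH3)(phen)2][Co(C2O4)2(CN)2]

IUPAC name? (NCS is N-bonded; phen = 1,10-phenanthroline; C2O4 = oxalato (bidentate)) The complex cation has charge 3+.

Both ions are complex: the cation is named first with the plain metal name, the anion second with the -ate form; each ion's ligands are alphabetised independently.
The complex cation is given as 3+; its ligand charges sum to -1, so Pb = +4.
A 1:1 salt means the anion carries the equal and opposite charge, 3−.
Anion: ligand charges sum to -6; for the ion to be 3−, Co = +3.

ammineisothiocyanatobis(1,10-phenanthroline)lead(IV) dicyanodioxalatocobaltate(III)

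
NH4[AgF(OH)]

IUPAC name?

The 1 ammonium counter-ion carries a total charge of +1, so each complex ion is 1−.
Ligand charges: 1×hydroxo (-1 each), 1×fluoro (-1 each); total -2. So Ag + (-2) = 1−, giving Ag = +1.
The complex ion is anionic, so silver takes the -ate form argentate(I).

ammonium fluorohydroxoargentate(I)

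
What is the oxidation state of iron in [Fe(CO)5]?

0

No counter-ion: the bracketed complex is neutral.
Ligand charges: 5×CO neutral; sum 0.
Fe + (0) = 0 ⇒ Fe is 0.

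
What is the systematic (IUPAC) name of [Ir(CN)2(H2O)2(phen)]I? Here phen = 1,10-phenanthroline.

diaquadicyano(1,10-phenanthroline)iridium(III) iodide

The 1 iodide counter-ion carries a total charge of -1, so each complex ion is 1+.
Ligand charges: 2×aqua (neutral), 1×1,10-phenanthroline (neutral), 2×cyano (-1 each); total -2. So Ir + (-2) = 1+, giving Ir = +3.
Ligands are named alphabetically: aqua before cyano before phenanthroline.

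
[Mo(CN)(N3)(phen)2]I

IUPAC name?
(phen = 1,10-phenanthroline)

The 1 iodide counter-ion carries a total charge of -1, so each complex ion is 1+.
Ligand charges: 1×cyano (-1 each), 1×azido (-1 each), 2×1,10-phenanthroline (neutral); total -2. So Mo + (-2) = 1+, giving Mo = +3.
Ligands are named alphabetically: azido before cyano before phenanthroline.

azidocyanobis(1,10-phenanthroline)molybdenum(III) iodide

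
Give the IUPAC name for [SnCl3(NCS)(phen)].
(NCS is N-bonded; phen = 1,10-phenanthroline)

There is no counter-ion, so the complex is neutral overall.
Ligand charges: 1×isothiocyanato (-1 each), 1×1,10-phenanthroline (neutral), 3×chloro (-1 each); total -4. So Sn + (-4) = 0, giving Sn = +4.
Ligands are named alphabetically: chloro before isothiocyanato before phenanthroline.

trichloroisothiocyanato(1,10-phenanthroline)tin(IV)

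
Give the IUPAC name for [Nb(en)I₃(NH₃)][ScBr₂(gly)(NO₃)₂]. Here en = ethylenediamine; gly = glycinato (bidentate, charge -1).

Scandium is always +3 in its complexes; the anion's ligand charges sum to -5, so the complex anion is 2−.
A 1:1 salt means the cation carries the equal and opposite charge, 2+.
Cation: ligand charges sum to -3; for the ion to be 2+, Nb = +5.

ammine(ethylenediamine)triiodoniobium(V) dibromo(glycinato)dinitratoscandate(III)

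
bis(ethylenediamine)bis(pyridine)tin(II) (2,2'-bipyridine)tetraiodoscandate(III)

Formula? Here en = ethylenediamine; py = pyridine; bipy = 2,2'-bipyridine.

[Sn(en)2(py)2][Sc(bipy)I4]2

Cation [Sn…]: ligand charges 0, Sn(II) ⇒ ion charge 2+.
Anion [Sc…]: ligand charges -4, Sc(III) ⇒ ion charge 1−.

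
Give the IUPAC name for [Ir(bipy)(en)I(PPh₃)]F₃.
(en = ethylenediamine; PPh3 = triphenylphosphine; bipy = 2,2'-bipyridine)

(2,2'-bipyridine)(ethylenediamine)iodo(triphenylphosphine)iridium(IV) fluoride

The 3 fluoride counter-ions carry a total charge of -3, so each complex ion is 3+.
Ligand charges: 1×iodo (-1 each), 1×ethylenediamine (neutral), 1×triphenylphosphine (neutral), 1×2,2'-bipyridine (neutral); total -1. So Ir + (-1) = 3+, giving Ir = +4.
Ligands are named alphabetically: bipyridine before ethylenediamine before iodo before triphenylphosphine.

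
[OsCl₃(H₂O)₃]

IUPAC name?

triaquatrichloroosmium(III)

There is no counter-ion, so the complex is neutral overall.
Ligand charges: 3×aqua (neutral), 3×chloro (-1 each); total -3. So Os + (-3) = 0, giving Os = +3.
Ligands are named alphabetically: aqua before chloro.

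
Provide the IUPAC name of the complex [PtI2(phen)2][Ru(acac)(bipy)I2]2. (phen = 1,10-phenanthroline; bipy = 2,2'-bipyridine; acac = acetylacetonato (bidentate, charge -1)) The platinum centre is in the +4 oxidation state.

diiodobis(1,10-phenanthroline)platinum(IV) (acetylacetonato)(2,2'-bipyridine)diiodoruthenate(II)

Both ions are complex: the cation is named first with the plain metal name, the anion second with the -ate form; each ion's ligands are alphabetised independently.
Pt is given as +4; the cation's ligand charges sum to -2, so the complex cation is 2+.
With 2 anions per cation, each anion must be 2/2 = 1−.
Anion: ligand charges sum to -3; for the ion to be 1−, Ru = +2.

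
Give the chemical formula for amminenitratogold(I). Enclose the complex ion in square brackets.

Ligands: 1 nitrato (NO3, -1), 1 ammine (NH3, neutral). Ligand charge sum = -1.
With Au in oxidation state +1, the complex ion is [Au...].

[Au(NH3)(NO3)]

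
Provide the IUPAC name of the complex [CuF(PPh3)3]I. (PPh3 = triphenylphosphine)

The 1 iodide counter-ion carries a total charge of -1, so each complex ion is 1+.
Ligand charges: 1×fluoro (-1 each), 3×triphenylphosphine (neutral); total -1. So Cu + (-1) = 1+, giving Cu = +2.
Ligands are named alphabetically: fluoro before triphenylphosphine.

fluorotris(triphenylphosphine)copper(II) iodide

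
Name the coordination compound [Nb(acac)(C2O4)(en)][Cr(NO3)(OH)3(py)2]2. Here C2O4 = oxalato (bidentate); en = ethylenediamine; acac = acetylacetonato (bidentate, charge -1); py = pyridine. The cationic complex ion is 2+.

(acetylacetonato)(ethylenediamine)oxalatoniobium(V) trihydroxonitratobis(pyridine)chromate(III)

Both ions are complex: the cation is named first with the plain metal name, the anion second with the -ate form; each ion's ligands are alphabetised independently.
The complex cation is given as 2+; its ligand charges sum to -3, so Nb = +5.
With 2 anions per cation, each anion must be 2/2 = 1−.
Anion: ligand charges sum to -4; for the ion to be 1−, Cr = +3.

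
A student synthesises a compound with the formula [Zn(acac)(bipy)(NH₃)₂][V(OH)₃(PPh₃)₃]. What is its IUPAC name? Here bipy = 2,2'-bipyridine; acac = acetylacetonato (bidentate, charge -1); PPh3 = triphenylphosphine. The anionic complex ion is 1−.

(acetylacetonato)diammine(2,2'-bipyridine)zinc(II) trihydroxotris(triphenylphosphine)vanadate(II)

The complex anion is given as 1−; its ligand charges sum to -3, so V = +2.
A 1:1 salt means the cation carries the equal and opposite charge, 1+.
Cation: ligand charges sum to -1; for the ion to be 1+, Zn = +2.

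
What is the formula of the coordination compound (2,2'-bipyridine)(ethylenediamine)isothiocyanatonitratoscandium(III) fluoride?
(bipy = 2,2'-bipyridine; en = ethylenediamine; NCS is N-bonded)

Ligands: 1 2,2'-bipyridine (bipy, neutral), 1 nitrato (NO3, -1), 1 ethylenediamine (en, neutral), 1 isothiocyanato (NCS, -1). Ligand charge sum = -2.
With Sc in oxidation state +3, the complex ion is [Sc...]^1+.
Charge balance with fluoride (-1) requires 1 complex ion per 1 fluoride.

[Sc(bipy)(en)(NCS)(NO3)]F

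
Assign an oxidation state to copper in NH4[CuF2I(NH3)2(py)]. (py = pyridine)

+2

1 ammonium outside the brackets (+1 each) → the complex ion is 1−.
Ligand charges: 2×NH3 neutral; 1×I = -1; 1×py neutral; 2×F = -2; sum -3.
Cu + (-3) = 1− ⇒ Cu is +2.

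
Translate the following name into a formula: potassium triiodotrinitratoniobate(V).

Ligands: 3 iodo (I, -1), 3 nitrato (NO3, -1). Ligand charge sum = -6.
Charge balance with potassium (+1) requires 1 complex ion per 1 potassium.

K[NbI3(NO3)3]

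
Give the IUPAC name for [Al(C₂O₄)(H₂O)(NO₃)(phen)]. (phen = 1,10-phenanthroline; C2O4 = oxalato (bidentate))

aquanitratooxalato(1,10-phenanthroline)aluminium(III)

There is no counter-ion, so the complex is neutral overall.
Ligand charges: 1×aqua (neutral), 1×nitrato (-1 each), 1×1,10-phenanthroline (neutral), 1×oxalato (-2 each); total -3. So Al + (-3) = 0, giving Al = +3.
Ligands are named alphabetically: aqua before nitrato before oxalato before phenanthroline.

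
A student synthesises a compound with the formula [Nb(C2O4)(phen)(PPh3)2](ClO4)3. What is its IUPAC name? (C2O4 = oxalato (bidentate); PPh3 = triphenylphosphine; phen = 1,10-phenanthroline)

The 3 perchlorate counter-ions carry a total charge of -3, so each complex ion is 3+.
Ligand charges: 1×oxalato (-2 each), 2×triphenylphosphine (neutral), 1×1,10-phenanthroline (neutral); total -2. So Nb + (-2) = 3+, giving Nb = +5.
Ligands are named alphabetically: oxalato before phenanthroline before triphenylphosphine.

oxalato(1,10-phenanthroline)bis(triphenylphosphine)niobium(V) perchlorate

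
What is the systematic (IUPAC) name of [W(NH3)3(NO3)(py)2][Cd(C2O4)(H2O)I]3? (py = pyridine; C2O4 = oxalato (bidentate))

triamminenitratobis(pyridine)tungsten(IV) aquaiodooxalatocadmate(II)

Cadmium is always +2 in its complexes; the anion's ligand charges sum to -3, so the complex anion is 1−.
With 3 anions per cation, the cation must be 3×1 = 3+.
Cation: ligand charges sum to -1; for the ion to be 3+, W = +4.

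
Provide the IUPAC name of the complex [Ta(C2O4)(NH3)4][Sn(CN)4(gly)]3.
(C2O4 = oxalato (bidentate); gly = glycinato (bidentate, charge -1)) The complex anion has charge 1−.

tetraammineoxalatotantalum(V) tetracyano(glycinato)stannate(IV)

Both ions are complex: the cation is named first with the plain metal name, the anion second with the -ate form; each ion's ligands are alphabetised independently.
The complex anion is given as 1−; its ligand charges sum to -5, so Sn = +4.
With 3 anions per cation, the cation must be 3×1 = 3+.
Cation: ligand charges sum to -2; for the ion to be 3+, Ta = +5.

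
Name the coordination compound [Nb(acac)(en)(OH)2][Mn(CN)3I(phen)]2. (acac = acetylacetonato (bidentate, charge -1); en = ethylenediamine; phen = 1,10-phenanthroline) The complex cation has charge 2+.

Both ions are complex: the cation is named first with the plain metal name, the anion second with the -ate form; each ion's ligands are alphabetised independently.
The complex cation is given as 2+; its ligand charges sum to -3, so Nb = +5.
With 2 anions per cation, each anion must be 2/2 = 1−.
Anion: ligand charges sum to -4; for the ion to be 1−, Mn = +3.

(acetylacetonato)(ethylenediamine)dihydroxoniobium(V) tricyanoiodo(1,10-phenanthroline)manganate(III)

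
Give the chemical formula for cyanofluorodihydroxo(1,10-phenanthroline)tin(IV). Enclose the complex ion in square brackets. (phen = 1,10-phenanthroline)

[Sn(CN)F(OH)2(phen)]

Ligands: 1 1,10-phenanthroline (phen, neutral), 1 cyano (CN, -1), 2 hydroxo (OH, -1), 1 fluoro (F, -1). Ligand charge sum = -4.
With Sn in oxidation state +4, the complex ion is [Sn...].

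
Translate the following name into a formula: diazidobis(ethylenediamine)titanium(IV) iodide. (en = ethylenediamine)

[Ti(en)2(N3)2]I2

Ligands: 2 ethylenediamine (en, neutral), 2 azido (N3, -1). Ligand charge sum = -2.
Charge balance with iodide (-1) requires 1 complex ion per 2 iodide.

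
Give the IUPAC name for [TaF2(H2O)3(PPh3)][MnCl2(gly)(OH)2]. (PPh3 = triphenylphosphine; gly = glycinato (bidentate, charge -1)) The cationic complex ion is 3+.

triaquadifluoro(triphenylphosphine)tantalum(V) dichloro(glycinato)dihydroxomanganate(II)

Both ions are complex: the cation is named first with the plain metal name, the anion second with the -ate form; each ion's ligands are alphabetised independently.
The complex cation is given as 3+; its ligand charges sum to -2, so Ta = +5.
A 1:1 salt means the anion carries the equal and opposite charge, 3−.
Anion: ligand charges sum to -5; for the ion to be 3−, Mn = +2.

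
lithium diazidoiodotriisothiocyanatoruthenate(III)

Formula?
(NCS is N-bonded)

Li3[RuI(N3)2(NCS)3]

Ligands: 2 azido (N3, -1), 1 iodo (I, -1), 3 isothiocyanato (NCS, -1). Ligand charge sum = -6.
Charge balance with lithium (+1) requires 1 complex ion per 3 lithium.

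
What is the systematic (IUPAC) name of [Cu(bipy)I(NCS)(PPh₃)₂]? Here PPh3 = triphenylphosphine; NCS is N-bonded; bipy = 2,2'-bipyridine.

There is no counter-ion, so the complex is neutral overall.
Ligand charges: 2×triphenylphosphine (neutral), 1×iodo (-1 each), 1×isothiocyanato (-1 each), 1×2,2'-bipyridine (neutral); total -2. So Cu + (-2) = 0, giving Cu = +2.
Ligands are named alphabetically: bipyridine before iodo before isothiocyanato before triphenylphosphine.

(2,2'-bipyridine)iodoisothiocyanatobis(triphenylphosphine)copper(II)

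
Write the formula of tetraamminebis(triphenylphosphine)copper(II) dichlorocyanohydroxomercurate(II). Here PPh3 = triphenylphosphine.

Cation [Cu…]: ligand charges 0, Cu(II) ⇒ ion charge 2+.
Anion [Hg…]: ligand charges -4, Hg(II) ⇒ ion charge 2−.

[Cu(NH3)4(PPh3)2][HgCl2(CN)(OH)]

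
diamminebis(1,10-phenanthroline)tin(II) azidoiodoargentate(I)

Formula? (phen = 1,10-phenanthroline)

Cation [Sn…]: ligand charges 0, Sn(II) ⇒ ion charge 2+.
Anion [Ag…]: ligand charges -2, Ag(I) ⇒ ion charge 1−.

[Sn(NH3)2(phen)2][AgI(N3)]2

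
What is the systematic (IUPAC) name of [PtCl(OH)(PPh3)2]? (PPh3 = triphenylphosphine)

chlorohydroxobis(triphenylphosphine)platinum(II)

There is no counter-ion, so the complex is neutral overall.
Ligand charges: 1×chloro (-1 each), 1×hydroxo (-1 each), 2×triphenylphosphine (neutral); total -2. So Pt + (-2) = 0, giving Pt = +2.
Ligands are named alphabetically: chloro before hydroxo before triphenylphosphine.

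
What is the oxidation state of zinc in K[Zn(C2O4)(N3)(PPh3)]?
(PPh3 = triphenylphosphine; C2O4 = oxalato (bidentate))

+2

1 potassium outside the brackets (+1 each) → the complex ion is 1−.
Ligand charges: 1×PPh3 neutral; 1×N3 = -1; 1×C2O4 = -2; sum -3.
Zn + (-3) = 1− ⇒ Zn is +2.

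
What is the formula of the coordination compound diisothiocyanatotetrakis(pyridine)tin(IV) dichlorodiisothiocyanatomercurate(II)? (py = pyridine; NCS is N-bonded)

[Sn(NCS)2(py)4][HgCl2(NCS)2]

Cation [Sn…]: ligand charges -2, Sn(IV) ⇒ ion charge 2+.
Anion [Hg…]: ligand charges -4, Hg(II) ⇒ ion charge 2−.
One 2+ cation balances one 2− anion.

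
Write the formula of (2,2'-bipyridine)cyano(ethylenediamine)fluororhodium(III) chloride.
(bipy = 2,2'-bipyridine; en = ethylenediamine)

[Rh(bipy)(CN)(en)F]Cl

Ligands: 1 2,2'-bipyridine (bipy, neutral), 1 fluoro (F, -1), 1 cyano (CN, -1), 1 ethylenediamine (en, neutral). Ligand charge sum = -2.
Charge balance with chloride (-1) requires 1 complex ion per 1 chloride.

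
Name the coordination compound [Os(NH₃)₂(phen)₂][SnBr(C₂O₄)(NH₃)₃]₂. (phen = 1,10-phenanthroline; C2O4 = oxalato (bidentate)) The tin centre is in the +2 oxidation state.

diamminebis(1,10-phenanthroline)osmium(II) triamminebromooxalatostannate(II)

Sn is given as +2; the anion's ligand charges sum to -3, so the complex anion is 1−.
With 2 anions per cation, the cation must be 2×1 = 2+.
Cation: ligand charges sum to 0; for the ion to be 2+, Os = +2.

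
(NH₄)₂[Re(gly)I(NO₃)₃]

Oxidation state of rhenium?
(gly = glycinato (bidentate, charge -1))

2 ammonium outside the brackets (+1 each) → the complex ion is 2−.
Ligand charges: 1×gly = -1; 3×NO3 = -3; 1×I = -1; sum -5.
Re + (-5) = 2− ⇒ Re is +3.

+3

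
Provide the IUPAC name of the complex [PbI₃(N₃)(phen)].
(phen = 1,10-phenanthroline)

azidotriiodo(1,10-phenanthroline)lead(IV)

There is no counter-ion, so the complex is neutral overall.
Ligand charges: 3×iodo (-1 each), 1×azido (-1 each), 1×1,10-phenanthroline (neutral); total -4. So Pb + (-4) = 0, giving Pb = +4.
Ligands are named alphabetically: azido before iodo before phenanthroline.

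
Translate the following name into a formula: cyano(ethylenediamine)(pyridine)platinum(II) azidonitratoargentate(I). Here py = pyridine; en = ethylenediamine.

Cation [Pt…]: ligand charges -1, Pt(II) ⇒ ion charge 1+.
Anion [Ag…]: ligand charges -2, Ag(I) ⇒ ion charge 1−.
One 1+ cation balances one 1− anion.

[Pt(CN)(en)(py)][Ag(N3)(NO3)]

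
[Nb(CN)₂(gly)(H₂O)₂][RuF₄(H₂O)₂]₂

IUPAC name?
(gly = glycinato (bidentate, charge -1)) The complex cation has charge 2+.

Both ions are complex: the cation is named first with the plain metal name, the anion second with the -ate form; each ion's ligands are alphabetised independently.
The complex cation is given as 2+; its ligand charges sum to -3, so Nb = +5.
With 2 anions per cation, each anion must be 2/2 = 1−.
Anion: ligand charges sum to -4; for the ion to be 1−, Ru = +3.

diaquadicyano(glycinato)niobium(V) diaquatetrafluororuthenate(III)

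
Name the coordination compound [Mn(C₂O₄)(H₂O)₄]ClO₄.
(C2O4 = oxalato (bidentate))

tetraaquaoxalatomanganese(III) perchlorate

The 1 perchlorate counter-ion carries a total charge of -1, so each complex ion is 1+.
Ligand charges: 1×oxalato (-2 each), 4×aqua (neutral); total -2. So Mn + (-2) = 1+, giving Mn = +3.
Ligands are named alphabetically: aqua before oxalato.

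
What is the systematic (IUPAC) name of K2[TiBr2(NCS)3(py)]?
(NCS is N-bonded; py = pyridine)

The 2 potassium counter-ions carry a total charge of +2, so each complex ion is 2−.
Ligand charges: 2×bromo (-1 each), 3×isothiocyanato (-1 each), 1×pyridine (neutral); total -5. So Ti + (-5) = 2−, giving Ti = +3.
The complex ion is anionic, so titanium takes the -ate form titanate(III).

potassium dibromotriisothiocyanato(pyridine)titanate(III)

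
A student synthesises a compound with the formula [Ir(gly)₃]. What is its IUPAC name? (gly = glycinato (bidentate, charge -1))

tris(glycinato)iridium(III)

There is no counter-ion, so the complex is neutral overall.
Ligand charges: 3×glycinato (-1 each); total -3. So Ir + (-3) = 0, giving Ir = +3.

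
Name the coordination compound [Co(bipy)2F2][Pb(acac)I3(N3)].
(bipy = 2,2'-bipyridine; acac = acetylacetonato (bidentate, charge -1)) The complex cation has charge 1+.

bis(2,2'-bipyridine)difluorocobalt(III) (acetylacetonato)azidotriiodoplumbate(IV)

Both ions are complex: the cation is named first with the plain metal name, the anion second with the -ate form; each ion's ligands are alphabetised independently.
The complex cation is given as 1+; its ligand charges sum to -2, so Co = +3.
A 1:1 salt means the anion carries the equal and opposite charge, 1−.
Anion: ligand charges sum to -5; for the ion to be 1−, Pb = +4.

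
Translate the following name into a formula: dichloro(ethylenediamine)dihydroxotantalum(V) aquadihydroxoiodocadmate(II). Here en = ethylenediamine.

Cation [Ta…]: ligand charges -4, Ta(V) ⇒ ion charge 1+.
Anion [Cd…]: ligand charges -3, Cd(II) ⇒ ion charge 1−.
One 1+ cation balances one 1− anion.

[TaCl2(en)(OH)2][Cd(H2O)I(OH)2]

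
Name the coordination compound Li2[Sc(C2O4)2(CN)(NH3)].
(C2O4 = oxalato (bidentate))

lithium amminecyanodioxalatoscandate(III)

The 2 lithium counter-ions carry a total charge of +2, so each complex ion is 2−.
Ligand charges: 1×ammine (neutral), 1×cyano (-1 each), 2×oxalato (-2 each); total -5. So Sc + (-5) = 2−, giving Sc = +3.
The complex ion is anionic, so scandium takes the -ate form scandate(III).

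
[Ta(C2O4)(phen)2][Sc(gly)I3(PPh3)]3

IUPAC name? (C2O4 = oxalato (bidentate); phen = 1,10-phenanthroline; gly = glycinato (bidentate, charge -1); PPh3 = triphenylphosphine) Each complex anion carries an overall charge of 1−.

oxalatobis(1,10-phenanthroline)tantalum(V) (glycinato)triiodo(triphenylphosphine)scandate(III)

Both ions are complex: the cation is named first with the plain metal name, the anion second with the -ate form; each ion's ligands are alphabetised independently.
The complex anion is given as 1−; its ligand charges sum to -4, so Sc = +3.
With 3 anions per cation, the cation must be 3×1 = 3+.
Cation: ligand charges sum to -2; for the ion to be 3+, Ta = +5.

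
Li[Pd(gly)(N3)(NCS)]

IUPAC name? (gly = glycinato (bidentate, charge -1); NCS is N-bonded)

lithium azido(glycinato)isothiocyanatopalladate(II)

The 1 lithium counter-ion carries a total charge of +1, so each complex ion is 1−.
Ligand charges: 1×glycinato (-1 each), 1×azido (-1 each), 1×isothiocyanato (-1 each); total -3. So Pd + (-3) = 1−, giving Pd = +2.
The complex ion is anionic, so palladium takes the -ate form palladate(II).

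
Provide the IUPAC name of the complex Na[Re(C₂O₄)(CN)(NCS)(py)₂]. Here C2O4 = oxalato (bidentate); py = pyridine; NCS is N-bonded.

The 1 sodium counter-ion carries a total charge of +1, so each complex ion is 1−.
Ligand charges: 1×oxalato (-2 each), 1×cyano (-1 each), 2×pyridine (neutral), 1×isothiocyanato (-1 each); total -4. So Re + (-4) = 1−, giving Re = +3.
Ligands are named alphabetically: cyano before isothiocyanato before oxalato before pyridine.
The complex ion is anionic, so rhenium takes the -ate form rhenate(III).

sodium cyanoisothiocyanatooxalatobis(pyridine)rhenate(III)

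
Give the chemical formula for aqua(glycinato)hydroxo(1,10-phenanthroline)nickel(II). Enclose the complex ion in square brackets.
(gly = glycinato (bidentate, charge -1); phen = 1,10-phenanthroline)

Ligands: 1 aqua (H2O, neutral), 1 hydroxo (OH, -1), 1 glycinato (gly, -1), 1 1,10-phenanthroline (phen, neutral). Ligand charge sum = -2.
With Ni in oxidation state +2, the complex ion is [Ni...].

[Ni(gly)(H2O)(OH)(phen)]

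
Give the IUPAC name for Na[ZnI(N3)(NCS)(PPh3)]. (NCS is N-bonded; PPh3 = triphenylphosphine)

sodium azidoiodoisothiocyanato(triphenylphosphine)zincate(II)

The 1 sodium counter-ion carries a total charge of +1, so each complex ion is 1−.
Ligand charges: 1×isothiocyanato (-1 each), 1×triphenylphosphine (neutral), 1×iodo (-1 each), 1×azido (-1 each); total -3. So Zn + (-3) = 1−, giving Zn = +2.
The complex ion is anionic, so zinc takes the -ate form zincate(II).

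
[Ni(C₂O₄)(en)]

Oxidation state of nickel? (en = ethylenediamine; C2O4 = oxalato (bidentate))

+2

No counter-ion: the bracketed complex is neutral.
Ligand charges: 1×en neutral; 1×C2O4 = -2; sum -2.
Ni + (-2) = 0 ⇒ Ni is +2.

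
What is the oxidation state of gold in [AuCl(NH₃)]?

No counter-ion: the bracketed complex is neutral.
Ligand charges: 1×NH3 neutral; 1×Cl = -1; sum -1.
Au + (-1) = 0 ⇒ Au is +1.

+1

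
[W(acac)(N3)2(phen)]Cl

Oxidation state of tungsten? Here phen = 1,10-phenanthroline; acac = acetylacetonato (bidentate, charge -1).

+4

1 chloride outside the brackets (-1 each) → the complex ion is 1+.
Ligand charges: 1×phen neutral; 1×acac = -1; 2×N3 = -2; sum -3.
W + (-3) = 1+ ⇒ W is +4.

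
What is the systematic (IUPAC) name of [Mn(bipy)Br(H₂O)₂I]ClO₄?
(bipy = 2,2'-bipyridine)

diaqua(2,2'-bipyridine)bromoiodomanganese(III) perchlorate

The 1 perchlorate counter-ion carries a total charge of -1, so each complex ion is 1+.
Ligand charges: 1×bromo (-1 each), 1×iodo (-1 each), 2×aqua (neutral), 1×2,2'-bipyridine (neutral); total -2. So Mn + (-2) = 1+, giving Mn = +3.
Ligands are named alphabetically: aqua before bipyridine before bromo before iodo.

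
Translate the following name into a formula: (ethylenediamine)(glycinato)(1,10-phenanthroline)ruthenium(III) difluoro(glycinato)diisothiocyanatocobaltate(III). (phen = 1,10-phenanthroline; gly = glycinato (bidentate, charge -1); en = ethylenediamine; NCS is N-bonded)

Cation [Ru…]: ligand charges -1, Ru(III) ⇒ ion charge 2+.
Anion [Co…]: ligand charges -5, Co(III) ⇒ ion charge 2−.

[Ru(en)(gly)(phen)][CoF2(gly)(NCS)2]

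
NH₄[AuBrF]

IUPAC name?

The 1 ammonium counter-ion carries a total charge of +1, so each complex ion is 1−.
Ligand charges: 1×bromo (-1 each), 1×fluoro (-1 each); total -2. So Au + (-2) = 1−, giving Au = +1.
The complex ion is anionic, so gold takes the -ate form aurate(I).

ammonium bromofluoroaurate(I)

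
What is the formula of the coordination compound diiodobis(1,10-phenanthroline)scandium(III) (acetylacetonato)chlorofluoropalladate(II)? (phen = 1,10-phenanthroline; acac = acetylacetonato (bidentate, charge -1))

Cation [Sc…]: ligand charges -2, Sc(III) ⇒ ion charge 1+.
Anion [Pd…]: ligand charges -3, Pd(II) ⇒ ion charge 1−.
One 1+ cation balances one 1− anion.

[ScI2(phen)2][Pd(acac)ClF]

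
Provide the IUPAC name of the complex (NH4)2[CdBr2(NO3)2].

ammonium dibromodinitratocadmate(II)

The 2 ammonium counter-ions carry a total charge of +2, so each complex ion is 2−.
Ligand charges: 2×bromo (-1 each), 2×nitrato (-1 each); total -4. So Cd + (-4) = 2−, giving Cd = +2.
Ligands are named alphabetically: bromo before nitrato.
The complex ion is anionic, so cadmium takes the -ate form cadmate(II).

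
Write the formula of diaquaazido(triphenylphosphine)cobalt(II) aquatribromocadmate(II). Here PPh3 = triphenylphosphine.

Cation [Co…]: ligand charges -1, Co(II) ⇒ ion charge 1+.
Anion [Cd…]: ligand charges -3, Cd(II) ⇒ ion charge 1−.

[Co(H2O)2(N3)(PPh3)][CdBr3(H2O)]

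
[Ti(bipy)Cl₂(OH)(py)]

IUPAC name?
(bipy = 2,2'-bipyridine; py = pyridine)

(2,2'-bipyridine)dichlorohydroxo(pyridine)titanium(III)

There is no counter-ion, so the complex is neutral overall.
Ligand charges: 1×hydroxo (-1 each), 1×2,2'-bipyridine (neutral), 2×chloro (-1 each), 1×pyridine (neutral); total -3. So Ti + (-3) = 0, giving Ti = +3.
Ligands are named alphabetically: bipyridine before chloro before hydroxo before pyridine.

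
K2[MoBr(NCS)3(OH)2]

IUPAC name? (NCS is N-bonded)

potassium bromodihydroxotriisothiocyanatomolybdate(IV)

The 2 potassium counter-ions carry a total charge of +2, so each complex ion is 2−.
Ligand charges: 2×hydroxo (-1 each), 3×isothiocyanato (-1 each), 1×bromo (-1 each); total -6. So Mo + (-6) = 2−, giving Mo = +4.
The complex ion is anionic, so molybdenum takes the -ate form molybdate(IV).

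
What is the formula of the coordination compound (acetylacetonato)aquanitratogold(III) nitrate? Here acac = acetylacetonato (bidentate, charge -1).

[Au(acac)(H2O)(NO3)]NO3

Ligands: 1 aqua (H2O, neutral), 1 acetylacetonato (acac, -1), 1 nitrato (NO3, -1). Ligand charge sum = -2.
Charge balance with nitrate (-1) requires 1 complex ion per 1 nitrate.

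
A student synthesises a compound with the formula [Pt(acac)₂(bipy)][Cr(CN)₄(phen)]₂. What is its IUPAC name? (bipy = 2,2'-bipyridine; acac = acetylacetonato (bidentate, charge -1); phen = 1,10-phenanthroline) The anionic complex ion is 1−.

The complex anion is given as 1−; its ligand charges sum to -4, so Cr = +3.
With 2 anions per cation, the cation must be 2×1 = 2+.
Cation: ligand charges sum to -2; for the ion to be 2+, Pt = +4.

bis(acetylacetonato)(2,2'-bipyridine)platinum(IV) tetracyano(1,10-phenanthroline)chromate(III)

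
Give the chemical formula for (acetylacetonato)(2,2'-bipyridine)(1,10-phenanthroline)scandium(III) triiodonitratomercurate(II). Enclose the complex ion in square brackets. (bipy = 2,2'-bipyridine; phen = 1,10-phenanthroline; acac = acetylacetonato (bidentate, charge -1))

[Sc(acac)(bipy)(phen)][HgI3(NO3)]

Cation [Sc…]: ligand charges -1, Sc(III) ⇒ ion charge 2+.
Anion [Hg…]: ligand charges -4, Hg(II) ⇒ ion charge 2−.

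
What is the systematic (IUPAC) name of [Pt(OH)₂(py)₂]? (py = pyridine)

There is no counter-ion, so the complex is neutral overall.
Ligand charges: 2×hydroxo (-1 each), 2×pyridine (neutral); total -2. So Pt + (-2) = 0, giving Pt = +2.
Ligands are named alphabetically: hydroxo before pyridine.

dihydroxobis(pyridine)platinum(II)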